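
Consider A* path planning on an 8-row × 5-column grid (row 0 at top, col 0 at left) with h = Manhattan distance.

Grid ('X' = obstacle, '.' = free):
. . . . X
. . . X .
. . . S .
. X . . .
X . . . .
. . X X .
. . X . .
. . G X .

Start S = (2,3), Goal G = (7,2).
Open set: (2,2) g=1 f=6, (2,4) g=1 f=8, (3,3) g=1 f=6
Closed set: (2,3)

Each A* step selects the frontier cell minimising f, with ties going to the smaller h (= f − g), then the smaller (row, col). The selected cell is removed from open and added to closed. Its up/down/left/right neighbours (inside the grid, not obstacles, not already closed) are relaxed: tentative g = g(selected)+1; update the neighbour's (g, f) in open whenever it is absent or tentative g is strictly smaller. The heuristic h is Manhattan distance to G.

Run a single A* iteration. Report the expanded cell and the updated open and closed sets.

step 1: expand (2,2) (f=6, h=5) → closed; open now [(1,2) g=2 f=8, (2,1) g=2 f=8, (2,4) g=1 f=8, (3,2) g=2 f=6, (3,3) g=1 f=6]

expanded=(2,2); open=[(1,2) g=2 f=8, (2,1) g=2 f=8, (2,4) g=1 f=8, (3,2) g=2 f=6, (3,3) g=1 f=6]; closed=[(2,2), (2,3)]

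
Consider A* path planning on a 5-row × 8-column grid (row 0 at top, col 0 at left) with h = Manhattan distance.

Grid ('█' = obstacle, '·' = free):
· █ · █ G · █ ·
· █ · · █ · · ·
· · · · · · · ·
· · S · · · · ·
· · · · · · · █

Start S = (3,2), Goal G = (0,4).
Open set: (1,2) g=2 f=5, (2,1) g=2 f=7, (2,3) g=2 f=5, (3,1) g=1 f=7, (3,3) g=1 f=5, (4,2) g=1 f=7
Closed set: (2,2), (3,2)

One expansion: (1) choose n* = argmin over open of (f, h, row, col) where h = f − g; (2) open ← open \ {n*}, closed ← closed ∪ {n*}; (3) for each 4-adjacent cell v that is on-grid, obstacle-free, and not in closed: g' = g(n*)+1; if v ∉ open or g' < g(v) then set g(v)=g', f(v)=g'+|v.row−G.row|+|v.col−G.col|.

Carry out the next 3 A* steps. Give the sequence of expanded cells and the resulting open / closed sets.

step 1: expand (1,2) (f=5, h=3) → closed; open now [(0,2) g=3 f=5, (1,3) g=3 f=5, (2,1) g=2 f=7, (2,3) g=2 f=5, (3,1) g=1 f=7, (3,3) g=1 f=5, (4,2) g=1 f=7]
step 2: expand (0,2) (f=5, h=2) → closed; open now [(1,3) g=3 f=5, (2,1) g=2 f=7, (2,3) g=2 f=5, (3,1) g=1 f=7, (3,3) g=1 f=5, (4,2) g=1 f=7]
step 3: expand (1,3) (f=5, h=2) → closed; open now [(2,1) g=2 f=7, (2,3) g=2 f=5, (3,1) g=1 f=7, (3,3) g=1 f=5, (4,2) g=1 f=7]

order=[(1,2) → (0,2) → (1,3)]; open=[(2,1) g=2 f=7, (2,3) g=2 f=5, (3,1) g=1 f=7, (3,3) g=1 f=5, (4,2) g=1 f=7]; closed=[(0,2), (1,2), (1,3), (2,2), (3,2)]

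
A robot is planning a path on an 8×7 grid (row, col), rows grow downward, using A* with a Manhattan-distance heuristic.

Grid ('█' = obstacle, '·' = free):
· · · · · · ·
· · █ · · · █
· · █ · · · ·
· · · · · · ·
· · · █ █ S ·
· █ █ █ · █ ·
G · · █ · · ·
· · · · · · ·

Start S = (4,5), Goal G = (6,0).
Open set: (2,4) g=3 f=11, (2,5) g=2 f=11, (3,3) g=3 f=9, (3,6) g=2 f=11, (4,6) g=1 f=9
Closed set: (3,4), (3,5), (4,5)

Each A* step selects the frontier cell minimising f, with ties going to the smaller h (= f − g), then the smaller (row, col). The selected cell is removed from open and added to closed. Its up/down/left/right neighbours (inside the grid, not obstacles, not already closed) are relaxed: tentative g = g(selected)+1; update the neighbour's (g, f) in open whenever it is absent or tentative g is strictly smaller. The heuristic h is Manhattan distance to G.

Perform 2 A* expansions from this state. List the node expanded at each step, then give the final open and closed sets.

step 1: expand (3,3) (f=9, h=6) → closed; open now [(2,3) g=4 f=11, (2,4) g=3 f=11, (2,5) g=2 f=11, (3,2) g=4 f=9, (3,6) g=2 f=11, (4,6) g=1 f=9]
step 2: expand (3,2) (f=9, h=5) → closed; open now [(2,3) g=4 f=11, (2,4) g=3 f=11, (2,5) g=2 f=11, (3,1) g=5 f=9, (3,6) g=2 f=11, (4,2) g=5 f=9, (4,6) g=1 f=9]

order=[(3,3) → (3,2)]; open=[(2,3) g=4 f=11, (2,4) g=3 f=11, (2,5) g=2 f=11, (3,1) g=5 f=9, (3,6) g=2 f=11, (4,2) g=5 f=9, (4,6) g=1 f=9]; closed=[(3,2), (3,3), (3,4), (3,5), (4,5)]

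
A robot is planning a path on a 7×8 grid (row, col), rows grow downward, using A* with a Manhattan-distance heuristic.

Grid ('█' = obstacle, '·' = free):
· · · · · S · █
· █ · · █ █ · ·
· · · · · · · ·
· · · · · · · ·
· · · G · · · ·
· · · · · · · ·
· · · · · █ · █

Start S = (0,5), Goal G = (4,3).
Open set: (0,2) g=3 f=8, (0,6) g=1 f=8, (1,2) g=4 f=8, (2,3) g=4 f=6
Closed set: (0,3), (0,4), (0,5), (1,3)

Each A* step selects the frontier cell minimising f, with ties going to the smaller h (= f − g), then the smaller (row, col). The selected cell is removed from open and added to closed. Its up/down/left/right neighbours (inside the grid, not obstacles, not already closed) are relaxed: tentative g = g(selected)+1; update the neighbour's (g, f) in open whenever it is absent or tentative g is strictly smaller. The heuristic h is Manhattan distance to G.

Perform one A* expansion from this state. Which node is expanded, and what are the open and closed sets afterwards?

expanded=(2,3); open=[(0,2) g=3 f=8, (0,6) g=1 f=8, (1,2) g=4 f=8, (2,2) g=5 f=8, (2,4) g=5 f=8, (3,3) g=5 f=6]; closed=[(0,3), (0,4), (0,5), (1,3), (2,3)]

step 1: expand (2,3) (f=6, h=2) → closed; open now [(0,2) g=3 f=8, (0,6) g=1 f=8, (1,2) g=4 f=8, (2,2) g=5 f=8, (2,4) g=5 f=8, (3,3) g=5 f=6]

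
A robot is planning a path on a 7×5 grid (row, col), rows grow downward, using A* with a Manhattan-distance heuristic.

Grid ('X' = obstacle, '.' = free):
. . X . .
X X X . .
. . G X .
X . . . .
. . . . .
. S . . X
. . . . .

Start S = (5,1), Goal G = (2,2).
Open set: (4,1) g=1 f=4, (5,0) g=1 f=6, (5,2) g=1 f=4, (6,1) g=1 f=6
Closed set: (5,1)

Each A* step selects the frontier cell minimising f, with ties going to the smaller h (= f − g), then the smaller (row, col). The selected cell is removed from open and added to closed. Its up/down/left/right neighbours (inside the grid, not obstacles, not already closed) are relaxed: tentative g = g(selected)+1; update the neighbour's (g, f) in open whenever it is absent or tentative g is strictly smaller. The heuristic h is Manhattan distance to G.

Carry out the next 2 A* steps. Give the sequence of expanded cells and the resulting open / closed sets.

order=[(4,1) → (3,1)]; open=[(2,1) g=3 f=4, (3,2) g=3 f=4, (4,0) g=2 f=6, (4,2) g=2 f=4, (5,0) g=1 f=6, (5,2) g=1 f=4, (6,1) g=1 f=6]; closed=[(3,1), (4,1), (5,1)]

step 1: expand (4,1) (f=4, h=3) → closed; open now [(3,1) g=2 f=4, (4,0) g=2 f=6, (4,2) g=2 f=4, (5,0) g=1 f=6, (5,2) g=1 f=4, (6,1) g=1 f=6]
step 2: expand (3,1) (f=4, h=2) → closed; open now [(2,1) g=3 f=4, (3,2) g=3 f=4, (4,0) g=2 f=6, (4,2) g=2 f=4, (5,0) g=1 f=6, (5,2) g=1 f=4, (6,1) g=1 f=6]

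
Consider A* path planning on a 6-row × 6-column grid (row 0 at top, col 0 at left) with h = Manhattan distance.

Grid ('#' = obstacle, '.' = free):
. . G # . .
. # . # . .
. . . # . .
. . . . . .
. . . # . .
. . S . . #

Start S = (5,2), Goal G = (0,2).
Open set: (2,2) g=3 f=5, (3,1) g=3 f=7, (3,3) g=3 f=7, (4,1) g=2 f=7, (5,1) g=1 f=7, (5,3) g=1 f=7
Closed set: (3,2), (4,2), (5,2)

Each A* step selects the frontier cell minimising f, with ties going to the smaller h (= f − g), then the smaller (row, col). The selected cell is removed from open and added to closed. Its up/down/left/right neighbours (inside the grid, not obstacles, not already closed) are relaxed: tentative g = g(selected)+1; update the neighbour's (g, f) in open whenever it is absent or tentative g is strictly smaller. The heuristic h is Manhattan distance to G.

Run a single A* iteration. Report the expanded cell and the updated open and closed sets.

expanded=(2,2); open=[(1,2) g=4 f=5, (2,1) g=4 f=7, (3,1) g=3 f=7, (3,3) g=3 f=7, (4,1) g=2 f=7, (5,1) g=1 f=7, (5,3) g=1 f=7]; closed=[(2,2), (3,2), (4,2), (5,2)]

step 1: expand (2,2) (f=5, h=2) → closed; open now [(1,2) g=4 f=5, (2,1) g=4 f=7, (3,1) g=3 f=7, (3,3) g=3 f=7, (4,1) g=2 f=7, (5,1) g=1 f=7, (5,3) g=1 f=7]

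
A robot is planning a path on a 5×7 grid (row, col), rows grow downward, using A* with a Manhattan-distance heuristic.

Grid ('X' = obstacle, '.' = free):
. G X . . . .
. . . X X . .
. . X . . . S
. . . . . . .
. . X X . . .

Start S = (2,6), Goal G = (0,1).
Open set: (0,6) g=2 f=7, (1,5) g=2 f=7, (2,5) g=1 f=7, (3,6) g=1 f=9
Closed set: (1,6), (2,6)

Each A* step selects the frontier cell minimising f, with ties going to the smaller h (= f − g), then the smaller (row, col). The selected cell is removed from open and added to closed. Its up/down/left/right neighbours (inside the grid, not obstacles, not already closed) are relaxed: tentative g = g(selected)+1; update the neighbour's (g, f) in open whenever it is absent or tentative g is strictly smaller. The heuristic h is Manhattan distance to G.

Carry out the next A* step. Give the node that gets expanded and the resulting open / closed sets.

expanded=(0,6); open=[(0,5) g=3 f=7, (1,5) g=2 f=7, (2,5) g=1 f=7, (3,6) g=1 f=9]; closed=[(0,6), (1,6), (2,6)]

step 1: expand (0,6) (f=7, h=5) → closed; open now [(0,5) g=3 f=7, (1,5) g=2 f=7, (2,5) g=1 f=7, (3,6) g=1 f=9]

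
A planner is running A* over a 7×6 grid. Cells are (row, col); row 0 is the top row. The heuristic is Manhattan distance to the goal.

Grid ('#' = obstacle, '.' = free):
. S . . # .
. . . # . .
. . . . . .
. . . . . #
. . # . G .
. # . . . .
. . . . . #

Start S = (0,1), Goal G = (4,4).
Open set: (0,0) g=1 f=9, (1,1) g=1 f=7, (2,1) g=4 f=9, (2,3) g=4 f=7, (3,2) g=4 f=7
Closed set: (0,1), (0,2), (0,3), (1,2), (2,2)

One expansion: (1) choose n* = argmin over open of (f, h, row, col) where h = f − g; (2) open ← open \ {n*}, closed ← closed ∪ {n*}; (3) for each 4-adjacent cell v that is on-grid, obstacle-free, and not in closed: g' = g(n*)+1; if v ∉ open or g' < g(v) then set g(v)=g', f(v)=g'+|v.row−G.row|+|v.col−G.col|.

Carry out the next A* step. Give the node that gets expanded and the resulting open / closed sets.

expanded=(2,3); open=[(0,0) g=1 f=9, (1,1) g=1 f=7, (2,1) g=4 f=9, (2,4) g=5 f=7, (3,2) g=4 f=7, (3,3) g=5 f=7]; closed=[(0,1), (0,2), (0,3), (1,2), (2,2), (2,3)]

step 1: expand (2,3) (f=7, h=3) → closed; open now [(0,0) g=1 f=9, (1,1) g=1 f=7, (2,1) g=4 f=9, (2,4) g=5 f=7, (3,2) g=4 f=7, (3,3) g=5 f=7]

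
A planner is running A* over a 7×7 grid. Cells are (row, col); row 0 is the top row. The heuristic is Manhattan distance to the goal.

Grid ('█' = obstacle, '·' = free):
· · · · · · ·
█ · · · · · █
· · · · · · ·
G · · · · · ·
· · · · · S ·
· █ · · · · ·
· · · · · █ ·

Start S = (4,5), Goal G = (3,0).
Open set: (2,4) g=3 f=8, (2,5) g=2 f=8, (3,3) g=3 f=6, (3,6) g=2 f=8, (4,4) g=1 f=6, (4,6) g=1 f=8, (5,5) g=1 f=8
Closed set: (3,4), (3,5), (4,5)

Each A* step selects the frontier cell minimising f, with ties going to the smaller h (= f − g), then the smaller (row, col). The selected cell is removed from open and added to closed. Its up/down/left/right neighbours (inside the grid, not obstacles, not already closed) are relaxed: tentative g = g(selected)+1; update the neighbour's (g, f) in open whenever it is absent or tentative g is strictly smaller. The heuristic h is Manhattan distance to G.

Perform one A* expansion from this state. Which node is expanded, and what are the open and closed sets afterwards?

expanded=(3,3); open=[(2,3) g=4 f=8, (2,4) g=3 f=8, (2,5) g=2 f=8, (3,2) g=4 f=6, (3,6) g=2 f=8, (4,3) g=4 f=8, (4,4) g=1 f=6, (4,6) g=1 f=8, (5,5) g=1 f=8]; closed=[(3,3), (3,4), (3,5), (4,5)]

step 1: expand (3,3) (f=6, h=3) → closed; open now [(2,3) g=4 f=8, (2,4) g=3 f=8, (2,5) g=2 f=8, (3,2) g=4 f=6, (3,6) g=2 f=8, (4,3) g=4 f=8, (4,4) g=1 f=6, (4,6) g=1 f=8, (5,5) g=1 f=8]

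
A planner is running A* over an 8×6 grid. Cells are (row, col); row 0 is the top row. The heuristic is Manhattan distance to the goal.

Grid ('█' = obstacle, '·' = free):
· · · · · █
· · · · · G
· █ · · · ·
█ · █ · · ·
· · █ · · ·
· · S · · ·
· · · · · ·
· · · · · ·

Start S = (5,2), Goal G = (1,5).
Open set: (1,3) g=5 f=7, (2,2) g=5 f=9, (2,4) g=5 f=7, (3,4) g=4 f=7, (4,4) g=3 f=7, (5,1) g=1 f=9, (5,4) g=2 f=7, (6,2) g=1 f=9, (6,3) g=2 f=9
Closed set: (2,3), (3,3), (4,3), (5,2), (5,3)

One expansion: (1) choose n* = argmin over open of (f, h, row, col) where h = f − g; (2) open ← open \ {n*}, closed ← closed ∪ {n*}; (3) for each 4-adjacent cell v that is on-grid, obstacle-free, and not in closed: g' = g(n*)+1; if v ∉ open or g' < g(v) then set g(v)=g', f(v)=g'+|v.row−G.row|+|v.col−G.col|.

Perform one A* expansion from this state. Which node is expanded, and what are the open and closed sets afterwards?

expanded=(1,3); open=[(0,3) g=6 f=9, (1,2) g=6 f=9, (1,4) g=6 f=7, (2,2) g=5 f=9, (2,4) g=5 f=7, (3,4) g=4 f=7, (4,4) g=3 f=7, (5,1) g=1 f=9, (5,4) g=2 f=7, (6,2) g=1 f=9, (6,3) g=2 f=9]; closed=[(1,3), (2,3), (3,3), (4,3), (5,2), (5,3)]

step 1: expand (1,3) (f=7, h=2) → closed; open now [(0,3) g=6 f=9, (1,2) g=6 f=9, (1,4) g=6 f=7, (2,2) g=5 f=9, (2,4) g=5 f=7, (3,4) g=4 f=7, (4,4) g=3 f=7, (5,1) g=1 f=9, (5,4) g=2 f=7, (6,2) g=1 f=9, (6,3) g=2 f=9]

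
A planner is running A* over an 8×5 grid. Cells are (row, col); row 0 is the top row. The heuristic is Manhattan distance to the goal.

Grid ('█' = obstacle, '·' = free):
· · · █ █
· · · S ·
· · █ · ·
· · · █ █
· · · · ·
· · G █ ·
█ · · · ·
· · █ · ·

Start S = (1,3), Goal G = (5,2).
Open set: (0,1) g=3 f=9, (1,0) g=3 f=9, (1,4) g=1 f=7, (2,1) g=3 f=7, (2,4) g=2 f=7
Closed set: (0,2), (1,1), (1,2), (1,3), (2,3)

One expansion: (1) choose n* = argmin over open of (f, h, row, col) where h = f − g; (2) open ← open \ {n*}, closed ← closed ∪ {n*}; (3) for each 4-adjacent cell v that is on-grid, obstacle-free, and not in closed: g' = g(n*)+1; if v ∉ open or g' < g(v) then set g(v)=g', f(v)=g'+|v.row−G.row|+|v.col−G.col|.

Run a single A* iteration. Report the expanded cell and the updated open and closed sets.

expanded=(2,1); open=[(0,1) g=3 f=9, (1,0) g=3 f=9, (1,4) g=1 f=7, (2,0) g=4 f=9, (2,4) g=2 f=7, (3,1) g=4 f=7]; closed=[(0,2), (1,1), (1,2), (1,3), (2,1), (2,3)]

step 1: expand (2,1) (f=7, h=4) → closed; open now [(0,1) g=3 f=9, (1,0) g=3 f=9, (1,4) g=1 f=7, (2,0) g=4 f=9, (2,4) g=2 f=7, (3,1) g=4 f=7]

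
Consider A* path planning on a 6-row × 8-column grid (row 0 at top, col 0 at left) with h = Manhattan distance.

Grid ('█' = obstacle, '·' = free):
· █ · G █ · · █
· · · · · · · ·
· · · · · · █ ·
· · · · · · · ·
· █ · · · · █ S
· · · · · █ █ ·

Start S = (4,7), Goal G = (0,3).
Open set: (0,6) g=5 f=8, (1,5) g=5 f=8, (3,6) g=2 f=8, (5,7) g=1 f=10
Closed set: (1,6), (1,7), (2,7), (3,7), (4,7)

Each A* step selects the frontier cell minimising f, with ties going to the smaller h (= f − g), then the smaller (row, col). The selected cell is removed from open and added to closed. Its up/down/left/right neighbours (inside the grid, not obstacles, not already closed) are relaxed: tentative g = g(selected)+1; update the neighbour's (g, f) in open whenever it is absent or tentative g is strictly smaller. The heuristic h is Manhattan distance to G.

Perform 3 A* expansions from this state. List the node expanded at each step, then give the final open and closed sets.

step 1: expand (0,6) (f=8, h=3) → closed; open now [(0,5) g=6 f=8, (1,5) g=5 f=8, (3,6) g=2 f=8, (5,7) g=1 f=10]
step 2: expand (0,5) (f=8, h=2) → closed; open now [(1,5) g=5 f=8, (3,6) g=2 f=8, (5,7) g=1 f=10]
step 3: expand (1,5) (f=8, h=3) → closed; open now [(1,4) g=6 f=8, (2,5) g=6 f=10, (3,6) g=2 f=8, (5,7) g=1 f=10]

order=[(0,6) → (0,5) → (1,5)]; open=[(1,4) g=6 f=8, (2,5) g=6 f=10, (3,6) g=2 f=8, (5,7) g=1 f=10]; closed=[(0,5), (0,6), (1,5), (1,6), (1,7), (2,7), (3,7), (4,7)]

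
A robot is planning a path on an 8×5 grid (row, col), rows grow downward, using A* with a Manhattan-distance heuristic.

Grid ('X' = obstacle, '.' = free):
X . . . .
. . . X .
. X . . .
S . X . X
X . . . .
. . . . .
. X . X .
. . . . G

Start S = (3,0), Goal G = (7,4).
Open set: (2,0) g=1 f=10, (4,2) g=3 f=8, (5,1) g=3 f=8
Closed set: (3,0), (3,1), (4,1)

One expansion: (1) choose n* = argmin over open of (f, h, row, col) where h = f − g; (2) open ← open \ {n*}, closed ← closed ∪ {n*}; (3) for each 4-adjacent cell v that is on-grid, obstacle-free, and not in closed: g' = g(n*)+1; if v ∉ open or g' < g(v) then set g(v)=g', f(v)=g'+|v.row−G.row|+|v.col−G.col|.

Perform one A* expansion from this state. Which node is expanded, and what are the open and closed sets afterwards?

step 1: expand (4,2) (f=8, h=5) → closed; open now [(2,0) g=1 f=10, (4,3) g=4 f=8, (5,1) g=3 f=8, (5,2) g=4 f=8]

expanded=(4,2); open=[(2,0) g=1 f=10, (4,3) g=4 f=8, (5,1) g=3 f=8, (5,2) g=4 f=8]; closed=[(3,0), (3,1), (4,1), (4,2)]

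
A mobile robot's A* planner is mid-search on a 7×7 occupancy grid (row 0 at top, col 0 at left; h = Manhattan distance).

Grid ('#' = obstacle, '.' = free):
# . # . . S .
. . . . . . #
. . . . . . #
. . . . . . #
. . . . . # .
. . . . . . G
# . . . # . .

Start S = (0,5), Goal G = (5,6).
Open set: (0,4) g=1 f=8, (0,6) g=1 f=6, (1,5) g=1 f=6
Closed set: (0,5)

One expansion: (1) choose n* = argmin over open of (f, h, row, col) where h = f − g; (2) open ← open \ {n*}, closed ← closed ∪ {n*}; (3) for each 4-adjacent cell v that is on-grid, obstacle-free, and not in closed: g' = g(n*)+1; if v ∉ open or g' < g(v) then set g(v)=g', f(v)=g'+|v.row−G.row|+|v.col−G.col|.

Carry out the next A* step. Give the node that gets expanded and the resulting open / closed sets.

expanded=(0,6); open=[(0,4) g=1 f=8, (1,5) g=1 f=6]; closed=[(0,5), (0,6)]

step 1: expand (0,6) (f=6, h=5) → closed; open now [(0,4) g=1 f=8, (1,5) g=1 f=6]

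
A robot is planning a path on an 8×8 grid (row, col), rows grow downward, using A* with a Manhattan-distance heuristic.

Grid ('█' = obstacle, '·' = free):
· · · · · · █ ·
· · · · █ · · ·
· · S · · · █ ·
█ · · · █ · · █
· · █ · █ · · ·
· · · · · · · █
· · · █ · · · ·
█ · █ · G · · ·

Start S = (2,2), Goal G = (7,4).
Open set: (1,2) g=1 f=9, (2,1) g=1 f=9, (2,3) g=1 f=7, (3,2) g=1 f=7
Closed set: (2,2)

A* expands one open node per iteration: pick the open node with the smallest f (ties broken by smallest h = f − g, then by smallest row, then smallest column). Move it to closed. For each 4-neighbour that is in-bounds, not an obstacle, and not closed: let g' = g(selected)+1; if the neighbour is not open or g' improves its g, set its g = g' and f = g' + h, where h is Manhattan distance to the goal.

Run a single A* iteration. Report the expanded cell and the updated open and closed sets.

expanded=(2,3); open=[(1,2) g=1 f=9, (1,3) g=2 f=9, (2,1) g=1 f=9, (2,4) g=2 f=7, (3,2) g=1 f=7, (3,3) g=2 f=7]; closed=[(2,2), (2,3)]

step 1: expand (2,3) (f=7, h=6) → closed; open now [(1,2) g=1 f=9, (1,3) g=2 f=9, (2,1) g=1 f=9, (2,4) g=2 f=7, (3,2) g=1 f=7, (3,3) g=2 f=7]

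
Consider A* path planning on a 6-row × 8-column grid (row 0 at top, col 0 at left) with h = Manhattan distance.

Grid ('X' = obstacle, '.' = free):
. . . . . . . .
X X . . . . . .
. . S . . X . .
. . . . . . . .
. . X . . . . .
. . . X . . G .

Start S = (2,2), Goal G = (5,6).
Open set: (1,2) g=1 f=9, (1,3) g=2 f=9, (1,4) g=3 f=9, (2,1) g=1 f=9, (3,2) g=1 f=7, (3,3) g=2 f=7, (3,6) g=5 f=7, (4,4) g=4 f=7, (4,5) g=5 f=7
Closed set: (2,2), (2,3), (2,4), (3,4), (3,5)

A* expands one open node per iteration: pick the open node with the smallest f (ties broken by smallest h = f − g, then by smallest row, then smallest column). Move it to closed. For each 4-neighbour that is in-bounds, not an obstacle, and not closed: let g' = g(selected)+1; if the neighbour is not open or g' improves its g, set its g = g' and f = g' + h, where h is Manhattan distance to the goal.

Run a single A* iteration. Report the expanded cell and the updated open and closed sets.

step 1: expand (3,6) (f=7, h=2) → closed; open now [(1,2) g=1 f=9, (1,3) g=2 f=9, (1,4) g=3 f=9, (2,1) g=1 f=9, (2,6) g=6 f=9, (3,2) g=1 f=7, (3,3) g=2 f=7, (3,7) g=6 f=9, (4,4) g=4 f=7, (4,5) g=5 f=7, (4,6) g=6 f=7]

expanded=(3,6); open=[(1,2) g=1 f=9, (1,3) g=2 f=9, (1,4) g=3 f=9, (2,1) g=1 f=9, (2,6) g=6 f=9, (3,2) g=1 f=7, (3,3) g=2 f=7, (3,7) g=6 f=9, (4,4) g=4 f=7, (4,5) g=5 f=7, (4,6) g=6 f=7]; closed=[(2,2), (2,3), (2,4), (3,4), (3,5), (3,6)]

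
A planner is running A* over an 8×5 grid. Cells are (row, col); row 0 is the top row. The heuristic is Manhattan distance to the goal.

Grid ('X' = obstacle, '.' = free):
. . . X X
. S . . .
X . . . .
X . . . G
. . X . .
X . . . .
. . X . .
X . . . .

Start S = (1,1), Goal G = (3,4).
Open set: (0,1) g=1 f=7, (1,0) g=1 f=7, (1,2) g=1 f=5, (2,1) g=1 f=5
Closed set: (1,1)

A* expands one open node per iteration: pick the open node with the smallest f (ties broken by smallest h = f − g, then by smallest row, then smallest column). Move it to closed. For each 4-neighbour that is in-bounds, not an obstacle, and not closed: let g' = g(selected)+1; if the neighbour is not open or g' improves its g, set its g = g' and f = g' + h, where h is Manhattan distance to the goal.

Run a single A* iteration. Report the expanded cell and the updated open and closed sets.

expanded=(1,2); open=[(0,1) g=1 f=7, (0,2) g=2 f=7, (1,0) g=1 f=7, (1,3) g=2 f=5, (2,1) g=1 f=5, (2,2) g=2 f=5]; closed=[(1,1), (1,2)]

step 1: expand (1,2) (f=5, h=4) → closed; open now [(0,1) g=1 f=7, (0,2) g=2 f=7, (1,0) g=1 f=7, (1,3) g=2 f=5, (2,1) g=1 f=5, (2,2) g=2 f=5]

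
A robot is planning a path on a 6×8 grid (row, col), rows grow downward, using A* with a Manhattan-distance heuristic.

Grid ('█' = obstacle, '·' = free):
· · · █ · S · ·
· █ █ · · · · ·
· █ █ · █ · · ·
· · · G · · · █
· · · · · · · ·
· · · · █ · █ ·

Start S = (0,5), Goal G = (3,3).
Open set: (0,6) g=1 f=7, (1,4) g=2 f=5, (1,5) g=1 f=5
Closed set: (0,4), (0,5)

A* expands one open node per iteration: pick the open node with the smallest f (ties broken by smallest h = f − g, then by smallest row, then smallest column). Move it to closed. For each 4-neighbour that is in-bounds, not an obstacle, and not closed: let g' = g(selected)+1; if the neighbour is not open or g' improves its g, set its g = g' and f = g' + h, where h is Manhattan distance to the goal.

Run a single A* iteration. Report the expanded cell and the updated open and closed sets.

expanded=(1,4); open=[(0,6) g=1 f=7, (1,3) g=3 f=5, (1,5) g=1 f=5]; closed=[(0,4), (0,5), (1,4)]

step 1: expand (1,4) (f=5, h=3) → closed; open now [(0,6) g=1 f=7, (1,3) g=3 f=5, (1,5) g=1 f=5]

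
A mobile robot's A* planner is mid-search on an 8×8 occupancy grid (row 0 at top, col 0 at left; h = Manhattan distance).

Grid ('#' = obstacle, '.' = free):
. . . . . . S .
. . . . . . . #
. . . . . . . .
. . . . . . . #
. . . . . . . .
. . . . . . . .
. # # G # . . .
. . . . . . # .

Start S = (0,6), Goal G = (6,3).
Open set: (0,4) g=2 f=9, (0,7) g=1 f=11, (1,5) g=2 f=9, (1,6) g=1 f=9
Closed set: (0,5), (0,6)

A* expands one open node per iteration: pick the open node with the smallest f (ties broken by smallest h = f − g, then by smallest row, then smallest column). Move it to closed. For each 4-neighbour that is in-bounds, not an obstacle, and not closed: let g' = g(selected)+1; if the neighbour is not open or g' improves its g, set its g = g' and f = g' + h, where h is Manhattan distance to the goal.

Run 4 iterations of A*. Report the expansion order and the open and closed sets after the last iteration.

step 1: expand (0,4) (f=9, h=7) → closed; open now [(0,3) g=3 f=9, (0,7) g=1 f=11, (1,4) g=3 f=9, (1,5) g=2 f=9, (1,6) g=1 f=9]
step 2: expand (0,3) (f=9, h=6) → closed; open now [(0,2) g=4 f=11, (0,7) g=1 f=11, (1,3) g=4 f=9, (1,4) g=3 f=9, (1,5) g=2 f=9, (1,6) g=1 f=9]
step 3: expand (1,3) (f=9, h=5) → closed; open now [(0,2) g=4 f=11, (0,7) g=1 f=11, (1,2) g=5 f=11, (1,4) g=3 f=9, (1,5) g=2 f=9, (1,6) g=1 f=9, (2,3) g=5 f=9]
step 4: expand (2,3) (f=9, h=4) → closed; open now [(0,2) g=4 f=11, (0,7) g=1 f=11, (1,2) g=5 f=11, (1,4) g=3 f=9, (1,5) g=2 f=9, (1,6) g=1 f=9, (2,2) g=6 f=11, (2,4) g=6 f=11, (3,3) g=6 f=9]

order=[(0,4) → (0,3) → (1,3) → (2,3)]; open=[(0,2) g=4 f=11, (0,7) g=1 f=11, (1,2) g=5 f=11, (1,4) g=3 f=9, (1,5) g=2 f=9, (1,6) g=1 f=9, (2,2) g=6 f=11, (2,4) g=6 f=11, (3,3) g=6 f=9]; closed=[(0,3), (0,4), (0,5), (0,6), (1,3), (2,3)]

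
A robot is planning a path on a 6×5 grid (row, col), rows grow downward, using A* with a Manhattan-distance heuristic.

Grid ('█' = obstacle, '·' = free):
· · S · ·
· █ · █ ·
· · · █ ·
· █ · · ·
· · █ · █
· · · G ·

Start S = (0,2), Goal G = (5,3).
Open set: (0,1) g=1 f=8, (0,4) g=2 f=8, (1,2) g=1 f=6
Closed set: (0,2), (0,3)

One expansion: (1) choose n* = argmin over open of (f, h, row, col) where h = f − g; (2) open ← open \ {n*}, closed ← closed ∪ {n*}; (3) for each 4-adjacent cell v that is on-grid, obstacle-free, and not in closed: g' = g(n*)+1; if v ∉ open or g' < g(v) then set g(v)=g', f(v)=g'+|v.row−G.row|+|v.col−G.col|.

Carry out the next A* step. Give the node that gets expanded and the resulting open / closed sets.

step 1: expand (1,2) (f=6, h=5) → closed; open now [(0,1) g=1 f=8, (0,4) g=2 f=8, (2,2) g=2 f=6]

expanded=(1,2); open=[(0,1) g=1 f=8, (0,4) g=2 f=8, (2,2) g=2 f=6]; closed=[(0,2), (0,3), (1,2)]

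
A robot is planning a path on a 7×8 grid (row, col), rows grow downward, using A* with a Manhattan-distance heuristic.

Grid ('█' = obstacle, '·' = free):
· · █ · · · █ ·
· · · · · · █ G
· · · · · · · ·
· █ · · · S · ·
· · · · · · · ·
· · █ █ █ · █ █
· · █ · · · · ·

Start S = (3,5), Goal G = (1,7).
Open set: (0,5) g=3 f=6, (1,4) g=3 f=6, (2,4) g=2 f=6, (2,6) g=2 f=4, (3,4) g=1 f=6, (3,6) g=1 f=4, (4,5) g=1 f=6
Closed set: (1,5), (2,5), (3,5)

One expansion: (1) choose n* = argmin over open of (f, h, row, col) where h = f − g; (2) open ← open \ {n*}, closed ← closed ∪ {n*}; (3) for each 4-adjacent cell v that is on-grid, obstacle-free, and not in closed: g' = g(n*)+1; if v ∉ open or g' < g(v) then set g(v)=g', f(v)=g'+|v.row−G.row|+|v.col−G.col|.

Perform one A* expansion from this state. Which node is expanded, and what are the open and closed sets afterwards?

expanded=(2,6); open=[(0,5) g=3 f=6, (1,4) g=3 f=6, (2,4) g=2 f=6, (2,7) g=3 f=4, (3,4) g=1 f=6, (3,6) g=1 f=4, (4,5) g=1 f=6]; closed=[(1,5), (2,5), (2,6), (3,5)]

step 1: expand (2,6) (f=4, h=2) → closed; open now [(0,5) g=3 f=6, (1,4) g=3 f=6, (2,4) g=2 f=6, (2,7) g=3 f=4, (3,4) g=1 f=6, (3,6) g=1 f=4, (4,5) g=1 f=6]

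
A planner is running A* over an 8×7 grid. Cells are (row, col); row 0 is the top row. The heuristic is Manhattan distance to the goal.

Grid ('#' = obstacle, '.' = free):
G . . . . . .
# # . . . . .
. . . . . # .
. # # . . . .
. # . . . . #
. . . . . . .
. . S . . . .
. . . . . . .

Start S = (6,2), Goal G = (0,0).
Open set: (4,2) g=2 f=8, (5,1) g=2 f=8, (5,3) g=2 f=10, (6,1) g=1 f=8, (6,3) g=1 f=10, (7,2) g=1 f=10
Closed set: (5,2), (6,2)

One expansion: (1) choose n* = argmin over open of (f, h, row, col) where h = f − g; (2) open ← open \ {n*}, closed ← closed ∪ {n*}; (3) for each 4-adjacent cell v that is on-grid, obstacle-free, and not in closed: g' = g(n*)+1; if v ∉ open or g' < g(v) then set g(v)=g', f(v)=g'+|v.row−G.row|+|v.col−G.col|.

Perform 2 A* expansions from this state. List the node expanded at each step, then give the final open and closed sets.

step 1: expand (4,2) (f=8, h=6) → closed; open now [(4,3) g=3 f=10, (5,1) g=2 f=8, (5,3) g=2 f=10, (6,1) g=1 f=8, (6,3) g=1 f=10, (7,2) g=1 f=10]
step 2: expand (5,1) (f=8, h=6) → closed; open now [(4,3) g=3 f=10, (5,0) g=3 f=8, (5,3) g=2 f=10, (6,1) g=1 f=8, (6,3) g=1 f=10, (7,2) g=1 f=10]

order=[(4,2) → (5,1)]; open=[(4,3) g=3 f=10, (5,0) g=3 f=8, (5,3) g=2 f=10, (6,1) g=1 f=8, (6,3) g=1 f=10, (7,2) g=1 f=10]; closed=[(4,2), (5,1), (5,2), (6,2)]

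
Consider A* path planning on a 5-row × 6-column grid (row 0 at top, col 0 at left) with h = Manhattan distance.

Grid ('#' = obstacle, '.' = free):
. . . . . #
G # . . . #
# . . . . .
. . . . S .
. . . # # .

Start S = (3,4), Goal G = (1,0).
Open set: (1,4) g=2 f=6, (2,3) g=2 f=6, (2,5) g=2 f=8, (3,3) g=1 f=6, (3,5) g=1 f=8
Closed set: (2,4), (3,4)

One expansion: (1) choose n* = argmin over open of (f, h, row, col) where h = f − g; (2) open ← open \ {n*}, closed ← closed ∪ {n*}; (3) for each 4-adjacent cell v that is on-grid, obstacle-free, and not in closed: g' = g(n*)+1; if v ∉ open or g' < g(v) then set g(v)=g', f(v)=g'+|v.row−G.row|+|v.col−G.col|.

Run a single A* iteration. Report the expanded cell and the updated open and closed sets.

step 1: expand (1,4) (f=6, h=4) → closed; open now [(0,4) g=3 f=8, (1,3) g=3 f=6, (2,3) g=2 f=6, (2,5) g=2 f=8, (3,3) g=1 f=6, (3,5) g=1 f=8]

expanded=(1,4); open=[(0,4) g=3 f=8, (1,3) g=3 f=6, (2,3) g=2 f=6, (2,5) g=2 f=8, (3,3) g=1 f=6, (3,5) g=1 f=8]; closed=[(1,4), (2,4), (3,4)]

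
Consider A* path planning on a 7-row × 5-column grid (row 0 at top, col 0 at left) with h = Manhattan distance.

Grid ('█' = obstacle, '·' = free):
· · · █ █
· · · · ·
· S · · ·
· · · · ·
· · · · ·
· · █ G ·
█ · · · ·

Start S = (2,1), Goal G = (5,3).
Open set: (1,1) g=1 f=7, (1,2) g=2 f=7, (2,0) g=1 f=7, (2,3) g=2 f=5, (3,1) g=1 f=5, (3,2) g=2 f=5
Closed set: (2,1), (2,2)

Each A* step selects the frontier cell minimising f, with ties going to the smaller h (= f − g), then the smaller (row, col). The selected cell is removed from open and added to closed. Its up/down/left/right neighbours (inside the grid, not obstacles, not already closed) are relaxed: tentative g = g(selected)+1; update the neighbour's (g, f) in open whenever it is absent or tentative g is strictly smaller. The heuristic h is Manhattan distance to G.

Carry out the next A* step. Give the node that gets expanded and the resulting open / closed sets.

step 1: expand (2,3) (f=5, h=3) → closed; open now [(1,1) g=1 f=7, (1,2) g=2 f=7, (1,3) g=3 f=7, (2,0) g=1 f=7, (2,4) g=3 f=7, (3,1) g=1 f=5, (3,2) g=2 f=5, (3,3) g=3 f=5]

expanded=(2,3); open=[(1,1) g=1 f=7, (1,2) g=2 f=7, (1,3) g=3 f=7, (2,0) g=1 f=7, (2,4) g=3 f=7, (3,1) g=1 f=5, (3,2) g=2 f=5, (3,3) g=3 f=5]; closed=[(2,1), (2,2), (2,3)]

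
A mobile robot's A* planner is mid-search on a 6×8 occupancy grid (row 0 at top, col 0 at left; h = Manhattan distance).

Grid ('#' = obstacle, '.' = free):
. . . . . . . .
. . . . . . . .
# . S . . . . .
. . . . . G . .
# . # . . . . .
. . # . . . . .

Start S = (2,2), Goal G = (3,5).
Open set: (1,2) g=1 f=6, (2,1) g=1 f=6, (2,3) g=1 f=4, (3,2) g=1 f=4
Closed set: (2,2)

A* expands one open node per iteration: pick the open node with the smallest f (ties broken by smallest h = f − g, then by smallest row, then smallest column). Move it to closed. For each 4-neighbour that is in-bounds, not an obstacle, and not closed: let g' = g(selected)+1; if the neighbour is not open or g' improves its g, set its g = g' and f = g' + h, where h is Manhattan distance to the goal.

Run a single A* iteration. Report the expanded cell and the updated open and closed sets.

expanded=(2,3); open=[(1,2) g=1 f=6, (1,3) g=2 f=6, (2,1) g=1 f=6, (2,4) g=2 f=4, (3,2) g=1 f=4, (3,3) g=2 f=4]; closed=[(2,2), (2,3)]

step 1: expand (2,3) (f=4, h=3) → closed; open now [(1,2) g=1 f=6, (1,3) g=2 f=6, (2,1) g=1 f=6, (2,4) g=2 f=4, (3,2) g=1 f=4, (3,3) g=2 f=4]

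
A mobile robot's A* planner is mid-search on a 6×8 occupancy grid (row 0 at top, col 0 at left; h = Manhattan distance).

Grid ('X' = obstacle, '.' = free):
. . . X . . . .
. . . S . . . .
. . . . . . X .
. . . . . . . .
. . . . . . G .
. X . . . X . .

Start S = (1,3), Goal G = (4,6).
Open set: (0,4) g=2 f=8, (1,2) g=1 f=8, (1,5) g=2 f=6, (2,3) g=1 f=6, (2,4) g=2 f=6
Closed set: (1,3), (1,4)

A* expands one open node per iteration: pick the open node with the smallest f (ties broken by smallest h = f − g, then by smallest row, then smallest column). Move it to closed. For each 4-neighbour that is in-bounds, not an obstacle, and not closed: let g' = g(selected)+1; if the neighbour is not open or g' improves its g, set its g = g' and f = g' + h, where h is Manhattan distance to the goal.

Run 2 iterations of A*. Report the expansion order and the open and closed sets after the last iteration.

order=[(1,5) → (1,6)]; open=[(0,4) g=2 f=8, (0,5) g=3 f=8, (0,6) g=4 f=8, (1,2) g=1 f=8, (1,7) g=4 f=8, (2,3) g=1 f=6, (2,4) g=2 f=6, (2,5) g=3 f=6]; closed=[(1,3), (1,4), (1,5), (1,6)]

step 1: expand (1,5) (f=6, h=4) → closed; open now [(0,4) g=2 f=8, (0,5) g=3 f=8, (1,2) g=1 f=8, (1,6) g=3 f=6, (2,3) g=1 f=6, (2,4) g=2 f=6, (2,5) g=3 f=6]
step 2: expand (1,6) (f=6, h=3) → closed; open now [(0,4) g=2 f=8, (0,5) g=3 f=8, (0,6) g=4 f=8, (1,2) g=1 f=8, (1,7) g=4 f=8, (2,3) g=1 f=6, (2,4) g=2 f=6, (2,5) g=3 f=6]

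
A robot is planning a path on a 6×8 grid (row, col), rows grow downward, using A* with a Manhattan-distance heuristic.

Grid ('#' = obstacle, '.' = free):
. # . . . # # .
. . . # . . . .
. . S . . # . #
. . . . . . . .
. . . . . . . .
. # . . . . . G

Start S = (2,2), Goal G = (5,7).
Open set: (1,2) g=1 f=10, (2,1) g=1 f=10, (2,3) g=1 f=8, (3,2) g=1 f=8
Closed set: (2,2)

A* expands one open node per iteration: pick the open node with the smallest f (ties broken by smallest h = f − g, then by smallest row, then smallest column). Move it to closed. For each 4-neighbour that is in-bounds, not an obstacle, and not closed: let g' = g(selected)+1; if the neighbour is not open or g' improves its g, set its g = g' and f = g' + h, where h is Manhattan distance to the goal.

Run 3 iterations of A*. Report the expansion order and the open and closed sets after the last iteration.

order=[(2,3) → (2,4) → (3,4)]; open=[(1,2) g=1 f=10, (1,4) g=3 f=10, (2,1) g=1 f=10, (3,2) g=1 f=8, (3,3) g=2 f=8, (3,5) g=4 f=8, (4,4) g=4 f=8]; closed=[(2,2), (2,3), (2,4), (3,4)]

step 1: expand (2,3) (f=8, h=7) → closed; open now [(1,2) g=1 f=10, (2,1) g=1 f=10, (2,4) g=2 f=8, (3,2) g=1 f=8, (3,3) g=2 f=8]
step 2: expand (2,4) (f=8, h=6) → closed; open now [(1,2) g=1 f=10, (1,4) g=3 f=10, (2,1) g=1 f=10, (3,2) g=1 f=8, (3,3) g=2 f=8, (3,4) g=3 f=8]
step 3: expand (3,4) (f=8, h=5) → closed; open now [(1,2) g=1 f=10, (1,4) g=3 f=10, (2,1) g=1 f=10, (3,2) g=1 f=8, (3,3) g=2 f=8, (3,5) g=4 f=8, (4,4) g=4 f=8]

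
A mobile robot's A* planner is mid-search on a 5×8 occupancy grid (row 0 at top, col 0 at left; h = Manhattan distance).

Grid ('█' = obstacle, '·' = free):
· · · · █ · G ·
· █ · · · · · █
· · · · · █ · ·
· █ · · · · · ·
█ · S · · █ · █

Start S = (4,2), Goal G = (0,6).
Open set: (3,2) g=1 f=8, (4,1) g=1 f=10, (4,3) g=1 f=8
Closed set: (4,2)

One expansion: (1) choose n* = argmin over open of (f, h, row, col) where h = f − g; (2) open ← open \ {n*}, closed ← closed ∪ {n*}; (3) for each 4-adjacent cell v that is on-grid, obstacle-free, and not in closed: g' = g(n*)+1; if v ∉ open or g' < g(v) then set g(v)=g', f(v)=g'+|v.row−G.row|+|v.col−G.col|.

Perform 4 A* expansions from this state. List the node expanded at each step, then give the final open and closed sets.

order=[(3,2) → (2,2) → (1,2) → (0,2)]; open=[(0,1) g=5 f=10, (0,3) g=5 f=8, (1,3) g=4 f=8, (2,1) g=3 f=10, (2,3) g=3 f=8, (3,3) g=2 f=8, (4,1) g=1 f=10, (4,3) g=1 f=8]; closed=[(0,2), (1,2), (2,2), (3,2), (4,2)]

step 1: expand (3,2) (f=8, h=7) → closed; open now [(2,2) g=2 f=8, (3,3) g=2 f=8, (4,1) g=1 f=10, (4,3) g=1 f=8]
step 2: expand (2,2) (f=8, h=6) → closed; open now [(1,2) g=3 f=8, (2,1) g=3 f=10, (2,3) g=3 f=8, (3,3) g=2 f=8, (4,1) g=1 f=10, (4,3) g=1 f=8]
step 3: expand (1,2) (f=8, h=5) → closed; open now [(0,2) g=4 f=8, (1,3) g=4 f=8, (2,1) g=3 f=10, (2,3) g=3 f=8, (3,3) g=2 f=8, (4,1) g=1 f=10, (4,3) g=1 f=8]
step 4: expand (0,2) (f=8, h=4) → closed; open now [(0,1) g=5 f=10, (0,3) g=5 f=8, (1,3) g=4 f=8, (2,1) g=3 f=10, (2,3) g=3 f=8, (3,3) g=2 f=8, (4,1) g=1 f=10, (4,3) g=1 f=8]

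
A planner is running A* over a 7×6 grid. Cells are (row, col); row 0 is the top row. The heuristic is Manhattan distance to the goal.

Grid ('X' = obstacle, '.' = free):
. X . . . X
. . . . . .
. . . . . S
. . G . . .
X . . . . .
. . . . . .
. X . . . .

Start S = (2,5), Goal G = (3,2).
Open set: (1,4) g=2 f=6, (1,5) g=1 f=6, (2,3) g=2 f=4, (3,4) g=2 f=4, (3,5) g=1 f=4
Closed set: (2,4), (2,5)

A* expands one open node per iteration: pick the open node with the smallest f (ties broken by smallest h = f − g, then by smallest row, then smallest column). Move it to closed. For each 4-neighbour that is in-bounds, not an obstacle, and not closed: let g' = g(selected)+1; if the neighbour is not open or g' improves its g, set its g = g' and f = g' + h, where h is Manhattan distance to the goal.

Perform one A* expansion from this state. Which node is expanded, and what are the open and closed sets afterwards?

step 1: expand (2,3) (f=4, h=2) → closed; open now [(1,3) g=3 f=6, (1,4) g=2 f=6, (1,5) g=1 f=6, (2,2) g=3 f=4, (3,3) g=3 f=4, (3,4) g=2 f=4, (3,5) g=1 f=4]

expanded=(2,3); open=[(1,3) g=3 f=6, (1,4) g=2 f=6, (1,5) g=1 f=6, (2,2) g=3 f=4, (3,3) g=3 f=4, (3,4) g=2 f=4, (3,5) g=1 f=4]; closed=[(2,3), (2,4), (2,5)]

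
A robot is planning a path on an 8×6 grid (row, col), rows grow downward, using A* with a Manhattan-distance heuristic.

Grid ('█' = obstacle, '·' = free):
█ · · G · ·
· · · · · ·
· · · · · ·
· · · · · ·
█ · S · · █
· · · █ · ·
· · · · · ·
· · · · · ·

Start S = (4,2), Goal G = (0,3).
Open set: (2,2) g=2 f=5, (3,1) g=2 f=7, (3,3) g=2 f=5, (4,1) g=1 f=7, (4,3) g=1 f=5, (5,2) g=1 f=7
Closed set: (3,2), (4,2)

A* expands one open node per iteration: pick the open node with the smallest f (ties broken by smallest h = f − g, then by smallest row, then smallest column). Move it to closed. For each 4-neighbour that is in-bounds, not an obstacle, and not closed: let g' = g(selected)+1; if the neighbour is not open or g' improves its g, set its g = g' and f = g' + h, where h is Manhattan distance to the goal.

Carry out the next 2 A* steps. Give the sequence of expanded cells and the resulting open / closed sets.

step 1: expand (2,2) (f=5, h=3) → closed; open now [(1,2) g=3 f=5, (2,1) g=3 f=7, (2,3) g=3 f=5, (3,1) g=2 f=7, (3,3) g=2 f=5, (4,1) g=1 f=7, (4,3) g=1 f=5, (5,2) g=1 f=7]
step 2: expand (1,2) (f=5, h=2) → closed; open now [(0,2) g=4 f=5, (1,1) g=4 f=7, (1,3) g=4 f=5, (2,1) g=3 f=7, (2,3) g=3 f=5, (3,1) g=2 f=7, (3,3) g=2 f=5, (4,1) g=1 f=7, (4,3) g=1 f=5, (5,2) g=1 f=7]

order=[(2,2) → (1,2)]; open=[(0,2) g=4 f=5, (1,1) g=4 f=7, (1,3) g=4 f=5, (2,1) g=3 f=7, (2,3) g=3 f=5, (3,1) g=2 f=7, (3,3) g=2 f=5, (4,1) g=1 f=7, (4,3) g=1 f=5, (5,2) g=1 f=7]; closed=[(1,2), (2,2), (3,2), (4,2)]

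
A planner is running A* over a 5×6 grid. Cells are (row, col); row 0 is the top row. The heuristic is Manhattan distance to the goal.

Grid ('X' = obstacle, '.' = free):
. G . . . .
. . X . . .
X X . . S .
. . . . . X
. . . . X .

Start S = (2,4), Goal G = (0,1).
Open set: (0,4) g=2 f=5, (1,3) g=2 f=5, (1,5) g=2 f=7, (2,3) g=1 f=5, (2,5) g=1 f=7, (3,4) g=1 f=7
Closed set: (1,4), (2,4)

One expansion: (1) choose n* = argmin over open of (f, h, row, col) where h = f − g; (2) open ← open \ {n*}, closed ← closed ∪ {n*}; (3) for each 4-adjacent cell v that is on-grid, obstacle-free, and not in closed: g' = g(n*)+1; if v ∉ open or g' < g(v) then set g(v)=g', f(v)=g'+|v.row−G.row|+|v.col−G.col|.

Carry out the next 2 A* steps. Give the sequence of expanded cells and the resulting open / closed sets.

order=[(0,4) → (0,3)]; open=[(0,2) g=4 f=5, (0,5) g=3 f=7, (1,3) g=2 f=5, (1,5) g=2 f=7, (2,3) g=1 f=5, (2,5) g=1 f=7, (3,4) g=1 f=7]; closed=[(0,3), (0,4), (1,4), (2,4)]

step 1: expand (0,4) (f=5, h=3) → closed; open now [(0,3) g=3 f=5, (0,5) g=3 f=7, (1,3) g=2 f=5, (1,5) g=2 f=7, (2,3) g=1 f=5, (2,5) g=1 f=7, (3,4) g=1 f=7]
step 2: expand (0,3) (f=5, h=2) → closed; open now [(0,2) g=4 f=5, (0,5) g=3 f=7, (1,3) g=2 f=5, (1,5) g=2 f=7, (2,3) g=1 f=5, (2,5) g=1 f=7, (3,4) g=1 f=7]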